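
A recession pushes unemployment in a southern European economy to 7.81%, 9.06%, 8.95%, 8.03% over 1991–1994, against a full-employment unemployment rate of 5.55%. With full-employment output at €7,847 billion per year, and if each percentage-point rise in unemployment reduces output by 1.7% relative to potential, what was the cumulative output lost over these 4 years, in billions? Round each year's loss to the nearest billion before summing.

Year 1991: gap = -1.7 × (7.81 - 5.55) = -3.842%, loss ≈ 7847 × 3.842/100 ≈ 301.
Year 1992: gap = -1.7 × (9.06 - 5.55) = -5.967%, loss ≈ 7847 × 5.967/100 ≈ 468.
Year 1993: gap = -1.7 × (8.95 - 5.55) = -5.78%, loss ≈ 7847 × 5.78/100 ≈ 454.
Year 1994: gap = -1.7 × (8.03 - 5.55) = -4.216%, loss ≈ 7847 × 4.216/100 ≈ 331.
Total lost output = 301 + 468 + 454 + 331 = 1554 billion.

€1,554 billion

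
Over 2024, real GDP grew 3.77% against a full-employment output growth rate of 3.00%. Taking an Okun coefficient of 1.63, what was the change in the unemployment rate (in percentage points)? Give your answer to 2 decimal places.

Growth-rate Okun's law: g_Y = g_Y* - β × Δu, so Δu = (g_Y* - g_Y)/β.
Δu = (3 - 3.77)/1.63 = -0.77/1.63 = -0.47 percentage points.

-0.47 percentage points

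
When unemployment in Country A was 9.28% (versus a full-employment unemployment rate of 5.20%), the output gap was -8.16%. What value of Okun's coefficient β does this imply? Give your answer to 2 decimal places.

β ≈ 2.00

Okun's law: output gap = -β × (u - u*).
-8.16 = -β × (9.28 - 5.2) = -β × 4.08, so β = 8.16/4.08 = 2.00.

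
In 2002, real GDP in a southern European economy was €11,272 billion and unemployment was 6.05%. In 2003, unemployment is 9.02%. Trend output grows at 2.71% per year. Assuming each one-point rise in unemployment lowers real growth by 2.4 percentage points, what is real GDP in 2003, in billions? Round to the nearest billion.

€10,774 billion

Δu = 9.02 - 6.05 = 2.97 points.
Okun's law (growth form): g_Y = g_Y* - β × Δu = 2.71 - 2.4 × (2.97) = 2.71 - 7.128 = -4.418%.
Real GDP in the next year = 11272 × (1 - 4.418/100) = 11272 × 0.95582 ≈ 10774 billion.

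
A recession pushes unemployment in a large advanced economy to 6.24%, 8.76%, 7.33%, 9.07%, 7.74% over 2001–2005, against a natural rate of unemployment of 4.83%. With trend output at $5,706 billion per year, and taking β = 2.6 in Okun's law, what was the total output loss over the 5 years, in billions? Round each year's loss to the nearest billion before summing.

$2,224 billion

Year 2001: gap = -2.6 × (6.24 - 4.83) = -3.666%, loss ≈ 5706 × 3.666/100 ≈ 209.
Year 2002: gap = -2.6 × (8.76 - 4.83) = -10.218%, loss ≈ 5706 × 10.218/100 ≈ 583.
Year 2003: gap = -2.6 × (7.33 - 4.83) = -6.5%, loss ≈ 5706 × 6.5/100 ≈ 371.
Year 2004: gap = -2.6 × (9.07 - 4.83) = -11.024%, loss ≈ 5706 × 11.024/100 ≈ 629.
Year 2005: gap = -2.6 × (7.74 - 4.83) = -7.566%, loss ≈ 5706 × 7.566/100 ≈ 432.
Total lost output = 209 + 583 + 371 + 629 + 432 = 2224 billion.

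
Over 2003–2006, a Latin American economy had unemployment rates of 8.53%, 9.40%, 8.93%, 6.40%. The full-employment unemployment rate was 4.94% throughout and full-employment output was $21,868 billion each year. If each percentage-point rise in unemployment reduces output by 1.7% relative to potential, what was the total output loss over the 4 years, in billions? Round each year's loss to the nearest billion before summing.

$5,019 billion

Year 2003: gap = -1.7 × (8.53 - 4.94) = -6.103%, loss ≈ 21868 × 6.103/100 ≈ 1335.
Year 2004: gap = -1.7 × (9.4 - 4.94) = -7.582%, loss ≈ 21868 × 7.582/100 ≈ 1658.
Year 2005: gap = -1.7 × (8.93 - 4.94) = -6.783%, loss ≈ 21868 × 6.783/100 ≈ 1483.
Year 2006: gap = -1.7 × (6.4 - 4.94) = -2.482%, loss ≈ 21868 × 2.482/100 ≈ 543.
Total lost output = 1335 + 1658 + 1483 + 543 = 5019 billion.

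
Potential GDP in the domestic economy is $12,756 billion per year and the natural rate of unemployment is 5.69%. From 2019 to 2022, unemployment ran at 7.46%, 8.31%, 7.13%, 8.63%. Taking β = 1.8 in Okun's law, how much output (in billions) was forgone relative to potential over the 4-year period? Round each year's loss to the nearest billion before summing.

Year 2019: gap = -1.8 × (7.46 - 5.69) = -3.186%, loss ≈ 12756 × 3.186/100 ≈ 406.
Year 2020: gap = -1.8 × (8.31 - 5.69) = -4.716%, loss ≈ 12756 × 4.716/100 ≈ 602.
Year 2021: gap = -1.8 × (7.13 - 5.69) = -2.592%, loss ≈ 12756 × 2.592/100 ≈ 331.
Year 2022: gap = -1.8 × (8.63 - 5.69) = -5.292%, loss ≈ 12756 × 5.292/100 ≈ 675.
Total lost output = 406 + 602 + 331 + 675 = 2014 billion.

$2,014 billion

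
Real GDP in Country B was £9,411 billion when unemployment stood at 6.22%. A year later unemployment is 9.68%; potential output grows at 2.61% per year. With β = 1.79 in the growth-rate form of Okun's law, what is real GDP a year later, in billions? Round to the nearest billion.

£9,074 billion

Δu = 9.68 - 6.22 = 3.46 points.
Okun's law (growth form): g_Y = g_Y* - β × Δu = 2.61 - 1.79 × (3.46) = 2.61 - 6.1934 = -3.5834%.
Real GDP in the next year = 9411 × (1 - 3.5834/100) = 9411 × 0.964166 ≈ 9074 billion.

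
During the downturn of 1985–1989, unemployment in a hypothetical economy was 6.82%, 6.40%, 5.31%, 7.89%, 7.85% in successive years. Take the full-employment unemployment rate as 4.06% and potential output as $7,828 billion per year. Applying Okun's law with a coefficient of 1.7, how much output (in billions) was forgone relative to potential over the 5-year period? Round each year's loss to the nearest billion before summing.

Year 1985: gap = -1.7 × (6.82 - 4.06) = -4.692%, loss ≈ 7828 × 4.692/100 ≈ 367.
Year 1986: gap = -1.7 × (6.4 - 4.06) = -3.978%, loss ≈ 7828 × 3.978/100 ≈ 311.
Year 1987: gap = -1.7 × (5.31 - 4.06) = -2.125%, loss ≈ 7828 × 2.125/100 ≈ 166.
Year 1988: gap = -1.7 × (7.89 - 4.06) = -6.511%, loss ≈ 7828 × 6.511/100 ≈ 510.
Year 1989: gap = -1.7 × (7.85 - 4.06) = -6.443%, loss ≈ 7828 × 6.443/100 ≈ 504.
Total lost output = 367 + 311 + 166 + 510 + 504 = 1858 billion.

$1,858 billion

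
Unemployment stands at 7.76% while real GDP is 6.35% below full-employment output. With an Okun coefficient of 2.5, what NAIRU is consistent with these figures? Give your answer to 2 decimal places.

From Okun's law, u - u* = -(output gap)/β = -(-6.35)/2.5 = 2.54 points.
So u* = 7.76 - 2.54 = 5.22%.

5.22%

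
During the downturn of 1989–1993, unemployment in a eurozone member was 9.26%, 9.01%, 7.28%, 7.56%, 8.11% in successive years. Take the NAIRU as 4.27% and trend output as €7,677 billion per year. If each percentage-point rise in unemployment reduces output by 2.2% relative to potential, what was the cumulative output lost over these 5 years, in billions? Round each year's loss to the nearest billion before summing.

Year 1989: gap = -2.2 × (9.26 - 4.27) = -10.978%, loss ≈ 7677 × 10.978/100 ≈ 843.
Year 1990: gap = -2.2 × (9.01 - 4.27) = -10.428%, loss ≈ 7677 × 10.428/100 ≈ 801.
Year 1991: gap = -2.2 × (7.28 - 4.27) = -6.622%, loss ≈ 7677 × 6.622/100 ≈ 508.
Year 1992: gap = -2.2 × (7.56 - 4.27) = -7.238%, loss ≈ 7677 × 7.238/100 ≈ 556.
Year 1993: gap = -2.2 × (8.11 - 4.27) = -8.448%, loss ≈ 7677 × 8.448/100 ≈ 649.
Total lost output = 843 + 801 + 508 + 556 + 649 = 3357 billion.

€3,357 billion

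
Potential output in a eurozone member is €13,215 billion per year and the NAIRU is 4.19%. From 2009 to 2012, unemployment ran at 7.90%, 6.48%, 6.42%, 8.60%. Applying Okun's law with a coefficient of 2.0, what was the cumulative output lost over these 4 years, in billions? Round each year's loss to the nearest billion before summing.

€3,341 billion

Year 2009: gap = -2.0 × (7.9 - 4.19) = -7.42%, loss ≈ 13215 × 7.42/100 ≈ 981.
Year 2010: gap = -2.0 × (6.48 - 4.19) = -4.58%, loss ≈ 13215 × 4.58/100 ≈ 605.
Year 2011: gap = -2.0 × (6.42 - 4.19) = -4.46%, loss ≈ 13215 × 4.46/100 ≈ 589.
Year 2012: gap = -2.0 × (8.6 - 4.19) = -8.82%, loss ≈ 13215 × 8.82/100 ≈ 1166.
Total lost output = 981 + 605 + 589 + 1166 = 3341 billion.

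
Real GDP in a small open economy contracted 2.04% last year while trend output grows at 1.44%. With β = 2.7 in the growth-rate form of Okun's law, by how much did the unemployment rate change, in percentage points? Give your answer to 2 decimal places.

1.29 percentage points

Growth-rate Okun's law: g_Y = g_Y* - β × Δu, so Δu = (g_Y* - g_Y)/β.
Δu = (1.44 + 2.04)/2.7 = 3.48/2.7 = 1.29 percentage points.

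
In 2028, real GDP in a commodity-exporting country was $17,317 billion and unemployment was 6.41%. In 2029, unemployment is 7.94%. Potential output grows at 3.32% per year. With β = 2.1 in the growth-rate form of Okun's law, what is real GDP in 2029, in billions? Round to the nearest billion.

$17,336 billion

Δu = 7.94 - 6.41 = 1.53 points.
Okun's law (growth form): g_Y = g_Y* - β × Δu = 3.32 - 2.1 × (1.53) = 3.32 - 3.213 = 0.107%.
Real GDP in the next year = 17317 × (1 + 0.107/100) = 17317 × 1.00107 ≈ 17336 billion.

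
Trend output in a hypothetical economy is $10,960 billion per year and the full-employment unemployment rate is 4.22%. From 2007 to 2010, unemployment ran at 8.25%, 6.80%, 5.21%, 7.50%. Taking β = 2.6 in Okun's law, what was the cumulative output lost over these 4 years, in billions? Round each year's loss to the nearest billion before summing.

Year 2007: gap = -2.6 × (8.25 - 4.22) = -10.478%, loss ≈ 10960 × 10.478/100 ≈ 1148.
Year 2008: gap = -2.6 × (6.8 - 4.22) = -6.708%, loss ≈ 10960 × 6.708/100 ≈ 735.
Year 2009: gap = -2.6 × (5.21 - 4.22) = -2.574%, loss ≈ 10960 × 2.574/100 ≈ 282.
Year 2010: gap = -2.6 × (7.5 - 4.22) = -8.528%, loss ≈ 10960 × 8.528/100 ≈ 935.
Total lost output = 1148 + 735 + 282 + 935 = 3100 billion.

$3,100 billion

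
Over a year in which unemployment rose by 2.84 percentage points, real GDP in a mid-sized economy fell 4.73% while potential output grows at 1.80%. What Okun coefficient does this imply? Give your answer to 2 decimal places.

Growth form: g_Y = g_Y* - β × Δu, so β = (g_Y* - g_Y)/Δu.
β = (1.8 + 4.73)/2.84 = 6.53/2.84 = 2.30.

β ≈ 2.30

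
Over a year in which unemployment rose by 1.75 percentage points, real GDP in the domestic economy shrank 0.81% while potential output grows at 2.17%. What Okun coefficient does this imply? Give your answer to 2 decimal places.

β ≈ 1.70

Growth form: g_Y = g_Y* - β × Δu, so β = (g_Y* - g_Y)/Δu.
β = (2.17 + 0.81)/1.75 = 2.98/1.75 = 1.70.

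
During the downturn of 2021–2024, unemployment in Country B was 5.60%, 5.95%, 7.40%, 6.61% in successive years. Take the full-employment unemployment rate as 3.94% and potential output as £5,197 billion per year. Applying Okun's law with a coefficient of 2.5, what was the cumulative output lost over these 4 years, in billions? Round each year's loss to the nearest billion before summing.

Year 2021: gap = -2.5 × (5.6 - 3.94) = -4.15%, loss ≈ 5197 × 4.15/100 ≈ 216.
Year 2022: gap = -2.5 × (5.95 - 3.94) = -5.025%, loss ≈ 5197 × 5.025/100 ≈ 261.
Year 2023: gap = -2.5 × (7.4 - 3.94) = -8.65%, loss ≈ 5197 × 8.65/100 ≈ 450.
Year 2024: gap = -2.5 × (6.61 - 3.94) = -6.675%, loss ≈ 5197 × 6.675/100 ≈ 347.
Total lost output = 216 + 261 + 450 + 347 = 1274 billion.

£1,274 billion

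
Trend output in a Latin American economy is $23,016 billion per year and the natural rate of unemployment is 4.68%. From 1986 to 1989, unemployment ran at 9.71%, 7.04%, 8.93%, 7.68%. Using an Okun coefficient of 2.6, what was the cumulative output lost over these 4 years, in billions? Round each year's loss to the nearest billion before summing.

$8,760 billion

Year 1986: gap = -2.6 × (9.71 - 4.68) = -13.078%, loss ≈ 23016 × 13.078/100 ≈ 3010.
Year 1987: gap = -2.6 × (7.04 - 4.68) = -6.136%, loss ≈ 23016 × 6.136/100 ≈ 1412.
Year 1988: gap = -2.6 × (8.93 - 4.68) = -11.05%, loss ≈ 23016 × 11.05/100 ≈ 2543.
Year 1989: gap = -2.6 × (7.68 - 4.68) = -7.8%, loss ≈ 23016 × 7.8/100 ≈ 1795.
Total lost output = 3010 + 1412 + 2543 + 1795 = 8760 billion.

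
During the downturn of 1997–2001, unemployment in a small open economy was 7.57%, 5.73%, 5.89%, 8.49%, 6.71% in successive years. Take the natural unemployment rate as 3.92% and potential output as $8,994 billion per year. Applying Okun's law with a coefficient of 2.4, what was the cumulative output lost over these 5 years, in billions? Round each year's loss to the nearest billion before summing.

$3,192 billion

Year 1997: gap = -2.4 × (7.57 - 3.92) = -8.76%, loss ≈ 8994 × 8.76/100 ≈ 788.
Year 1998: gap = -2.4 × (5.73 - 3.92) = -4.344%, loss ≈ 8994 × 4.344/100 ≈ 391.
Year 1999: gap = -2.4 × (5.89 - 3.92) = -4.728%, loss ≈ 8994 × 4.728/100 ≈ 425.
Year 2000: gap = -2.4 × (8.49 - 3.92) = -10.968%, loss ≈ 8994 × 10.968/100 ≈ 986.
Year 2001: gap = -2.4 × (6.71 - 3.92) = -6.696%, loss ≈ 8994 × 6.696/100 ≈ 602.
Total lost output = 788 + 391 + 425 + 986 + 602 = 3192 billion.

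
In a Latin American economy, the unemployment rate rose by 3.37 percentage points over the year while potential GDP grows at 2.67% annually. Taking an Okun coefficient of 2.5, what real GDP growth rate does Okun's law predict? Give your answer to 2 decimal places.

-5.76%

Growth-rate Okun's law: g_Y = g_Y* - β × Δu.
g_Y = 2.67 - 2.5 × (3.37) = 2.67 - 8.425 = -5.755%, i.e. -5.76% to 2 d.p.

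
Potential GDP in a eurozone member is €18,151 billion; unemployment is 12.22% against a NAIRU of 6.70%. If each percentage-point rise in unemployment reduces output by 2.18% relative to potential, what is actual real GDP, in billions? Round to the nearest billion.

Unemployment gap = 12.22 - 6.7 = 5.52 points, so the output gap is -2.18 × 5.52 = -12.0336%.
Actual GDP = 18151 × (1 - 12.0336/100) = 18151 × 0.879664 ≈ 15967 billion.

€15,967 billion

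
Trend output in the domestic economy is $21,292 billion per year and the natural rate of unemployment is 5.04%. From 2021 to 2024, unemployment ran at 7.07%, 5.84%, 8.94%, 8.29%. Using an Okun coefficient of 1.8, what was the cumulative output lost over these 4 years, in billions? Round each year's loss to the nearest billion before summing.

$3,826 billion

Year 2021: gap = -1.8 × (7.07 - 5.04) = -3.654%, loss ≈ 21292 × 3.654/100 ≈ 778.
Year 2022: gap = -1.8 × (5.84 - 5.04) = -1.44%, loss ≈ 21292 × 1.44/100 ≈ 307.
Year 2023: gap = -1.8 × (8.94 - 5.04) = -7.02%, loss ≈ 21292 × 7.02/100 ≈ 1495.
Year 2024: gap = -1.8 × (8.29 - 5.04) = -5.85%, loss ≈ 21292 × 5.85/100 ≈ 1246.
Total lost output = 778 + 307 + 1495 + 1246 = 3826 billion.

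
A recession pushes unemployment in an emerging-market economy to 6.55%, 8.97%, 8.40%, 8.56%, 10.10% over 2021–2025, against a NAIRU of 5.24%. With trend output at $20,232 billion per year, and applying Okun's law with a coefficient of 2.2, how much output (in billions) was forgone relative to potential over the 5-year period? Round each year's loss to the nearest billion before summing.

Year 2021: gap = -2.2 × (6.55 - 5.24) = -2.882%, loss ≈ 20232 × 2.882/100 ≈ 583.
Year 2022: gap = -2.2 × (8.97 - 5.24) = -8.206%, loss ≈ 20232 × 8.206/100 ≈ 1660.
Year 2023: gap = -2.2 × (8.4 - 5.24) = -6.952%, loss ≈ 20232 × 6.952/100 ≈ 1407.
Year 2024: gap = -2.2 × (8.56 - 5.24) = -7.304%, loss ≈ 20232 × 7.304/100 ≈ 1478.
Year 2025: gap = -2.2 × (10.1 - 5.24) = -10.692%, loss ≈ 20232 × 10.692/100 ≈ 2163.
Total lost output = 583 + 1660 + 1407 + 1478 + 2163 = 7291 billion.

$7,291 billion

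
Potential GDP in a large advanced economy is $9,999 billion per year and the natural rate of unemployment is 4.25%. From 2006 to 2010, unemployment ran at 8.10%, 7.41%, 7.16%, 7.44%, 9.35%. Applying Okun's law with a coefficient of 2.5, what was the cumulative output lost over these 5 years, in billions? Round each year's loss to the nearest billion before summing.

Year 2006: gap = -2.5 × (8.1 - 4.25) = -9.625%, loss ≈ 9999 × 9.625/100 ≈ 962.
Year 2007: gap = -2.5 × (7.41 - 4.25) = -7.9%, loss ≈ 9999 × 7.9/100 ≈ 790.
Year 2008: gap = -2.5 × (7.16 - 4.25) = -7.275%, loss ≈ 9999 × 7.275/100 ≈ 727.
Year 2009: gap = -2.5 × (7.44 - 4.25) = -7.975%, loss ≈ 9999 × 7.975/100 ≈ 797.
Year 2010: gap = -2.5 × (9.35 - 4.25) = -12.75%, loss ≈ 9999 × 12.75/100 ≈ 1275.
Total lost output = 962 + 790 + 727 + 797 + 1275 = 4551 billion.

$4,551 billion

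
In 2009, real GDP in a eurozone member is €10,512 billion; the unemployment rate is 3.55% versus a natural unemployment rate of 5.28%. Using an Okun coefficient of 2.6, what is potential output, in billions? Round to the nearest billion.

€10,060 billion

Unemployment gap = 3.55 - 5.28 = -1.73 points, so output gap = -2.6 × (-1.73) = 4.498%.
Since Y = Y* × (1 + gap/100), Y* = 10512/1.04498 ≈ 10060 billion.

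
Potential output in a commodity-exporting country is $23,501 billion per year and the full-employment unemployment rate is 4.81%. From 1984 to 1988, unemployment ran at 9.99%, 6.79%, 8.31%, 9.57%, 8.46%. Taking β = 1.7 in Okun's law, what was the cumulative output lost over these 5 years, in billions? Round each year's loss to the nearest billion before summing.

$7,618 billion

Year 1984: gap = -1.7 × (9.99 - 4.81) = -8.806%, loss ≈ 23501 × 8.806/100 ≈ 2069.
Year 1985: gap = -1.7 × (6.79 - 4.81) = -3.366%, loss ≈ 23501 × 3.366/100 ≈ 791.
Year 1986: gap = -1.7 × (8.31 - 4.81) = -5.95%, loss ≈ 23501 × 5.95/100 ≈ 1398.
Year 1987: gap = -1.7 × (9.57 - 4.81) = -8.092%, loss ≈ 23501 × 8.092/100 ≈ 1902.
Year 1988: gap = -1.7 × (8.46 - 4.81) = -6.205%, loss ≈ 23501 × 6.205/100 ≈ 1458.
Total lost output = 2069 + 791 + 1398 + 1902 + 1458 = 7618 billion.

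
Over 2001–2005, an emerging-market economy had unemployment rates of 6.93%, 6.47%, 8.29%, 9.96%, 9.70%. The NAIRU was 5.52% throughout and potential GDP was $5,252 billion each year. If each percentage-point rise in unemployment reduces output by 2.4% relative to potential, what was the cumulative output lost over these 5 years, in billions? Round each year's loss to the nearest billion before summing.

$1,734 billion

Year 2001: gap = -2.4 × (6.93 - 5.52) = -3.384%, loss ≈ 5252 × 3.384/100 ≈ 178.
Year 2002: gap = -2.4 × (6.47 - 5.52) = -2.28%, loss ≈ 5252 × 2.28/100 ≈ 120.
Year 2003: gap = -2.4 × (8.29 - 5.52) = -6.648%, loss ≈ 5252 × 6.648/100 ≈ 349.
Year 2004: gap = -2.4 × (9.96 - 5.52) = -10.656%, loss ≈ 5252 × 10.656/100 ≈ 560.
Year 2005: gap = -2.4 × (9.7 - 5.52) = -10.032%, loss ≈ 5252 × 10.032/100 ≈ 527.
Total lost output = 178 + 120 + 349 + 560 + 527 = 1734 billion.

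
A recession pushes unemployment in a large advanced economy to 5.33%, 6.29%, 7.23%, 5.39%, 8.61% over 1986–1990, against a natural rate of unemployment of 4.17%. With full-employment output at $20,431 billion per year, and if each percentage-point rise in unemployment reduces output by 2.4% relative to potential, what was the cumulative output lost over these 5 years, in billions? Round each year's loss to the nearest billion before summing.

$5,884 billion

Year 1986: gap = -2.4 × (5.33 - 4.17) = -2.784%, loss ≈ 20431 × 2.784/100 ≈ 569.
Year 1987: gap = -2.4 × (6.29 - 4.17) = -5.088%, loss ≈ 20431 × 5.088/100 ≈ 1040.
Year 1988: gap = -2.4 × (7.23 - 4.17) = -7.344%, loss ≈ 20431 × 7.344/100 ≈ 1500.
Year 1989: gap = -2.4 × (5.39 - 4.17) = -2.928%, loss ≈ 20431 × 2.928/100 ≈ 598.
Year 1990: gap = -2.4 × (8.61 - 4.17) = -10.656%, loss ≈ 20431 × 10.656/100 ≈ 2177.
Total lost output = 569 + 1040 + 1500 + 598 + 2177 = 5884 billion.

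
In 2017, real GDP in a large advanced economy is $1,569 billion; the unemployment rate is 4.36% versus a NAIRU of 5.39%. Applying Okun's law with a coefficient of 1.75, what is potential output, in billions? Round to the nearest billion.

Unemployment gap = 4.36 - 5.39 = -1.03 points, so output gap = -1.75 × (-1.03) = 1.8025%.
Since Y = Y* × (1 + gap/100), Y* = 1569/1.018025 ≈ 1541 billion.

$1,541 billion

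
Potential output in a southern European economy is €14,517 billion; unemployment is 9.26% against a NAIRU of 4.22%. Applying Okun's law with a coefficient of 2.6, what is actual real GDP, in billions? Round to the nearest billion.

Unemployment gap = 9.26 - 4.22 = 5.04 points, so the output gap is -2.6 × 5.04 = -13.104%.
Actual GDP = 14517 × (1 - 13.104/100) = 14517 × 0.86896 ≈ 12615 billion.

€12,615 billion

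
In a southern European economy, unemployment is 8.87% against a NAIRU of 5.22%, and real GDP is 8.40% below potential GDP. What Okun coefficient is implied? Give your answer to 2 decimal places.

β ≈ 2.30

Okun's law: output gap = -β × (u - u*).
-8.40 = -β × (8.87 - 5.22) = -β × 3.65, so β = 8.4/3.65 = 2.30.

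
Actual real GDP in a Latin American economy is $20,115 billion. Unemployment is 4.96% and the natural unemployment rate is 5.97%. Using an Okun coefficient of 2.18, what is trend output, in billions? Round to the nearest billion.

Unemployment gap = 4.96 - 5.97 = -1.01 points, so output gap = -2.18 × (-1.01) = 2.2018%.
Since Y = Y* × (1 + gap/100), Y* = 20115/1.022018 ≈ 19682 billion.

$19,682 billion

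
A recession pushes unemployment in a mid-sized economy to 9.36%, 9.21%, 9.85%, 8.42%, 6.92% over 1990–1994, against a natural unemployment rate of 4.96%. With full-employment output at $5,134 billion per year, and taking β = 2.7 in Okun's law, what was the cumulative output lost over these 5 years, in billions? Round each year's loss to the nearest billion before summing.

$2,629 billion

Year 1990: gap = -2.7 × (9.36 - 4.96) = -11.88%, loss ≈ 5134 × 11.88/100 ≈ 610.
Year 1991: gap = -2.7 × (9.21 - 4.96) = -11.475%, loss ≈ 5134 × 11.475/100 ≈ 589.
Year 1992: gap = -2.7 × (9.85 - 4.96) = -13.203%, loss ≈ 5134 × 13.203/100 ≈ 678.
Year 1993: gap = -2.7 × (8.42 - 4.96) = -9.342%, loss ≈ 5134 × 9.342/100 ≈ 480.
Year 1994: gap = -2.7 × (6.92 - 4.96) = -5.292%, loss ≈ 5134 × 5.292/100 ≈ 272.
Total lost output = 610 + 589 + 678 + 480 + 272 = 2629 billion.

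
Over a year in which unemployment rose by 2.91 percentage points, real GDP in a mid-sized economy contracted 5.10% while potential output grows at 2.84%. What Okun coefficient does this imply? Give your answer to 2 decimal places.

β ≈ 2.73

Growth form: g_Y = g_Y* - β × Δu, so β = (g_Y* - g_Y)/Δu.
β = (2.84 + 5.1)/2.91 = 7.94/2.91 = 2.73.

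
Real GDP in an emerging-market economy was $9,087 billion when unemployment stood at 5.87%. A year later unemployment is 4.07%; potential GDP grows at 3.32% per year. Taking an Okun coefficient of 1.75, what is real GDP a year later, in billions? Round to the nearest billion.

Δu = 4.07 - 5.87 = -1.8 points.
Okun's law (growth form): g_Y = g_Y* - β × Δu = 3.32 - 1.75 × (-1.80) = 3.32 + 3.15 = 6.47%.
Real GDP in the next year = 9087 × (1 + 6.47/100) = 9087 × 1.0647 ≈ 9675 billion.

$9,675 billion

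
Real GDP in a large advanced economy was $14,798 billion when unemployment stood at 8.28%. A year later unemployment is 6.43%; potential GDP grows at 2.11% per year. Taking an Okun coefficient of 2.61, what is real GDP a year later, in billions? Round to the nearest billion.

Δu = 6.43 - 8.28 = -1.85 points.
Okun's law (growth form): g_Y = g_Y* - β × Δu = 2.11 - 2.61 × (-1.85) = 2.11 + 4.8285 = 6.9385%.
Real GDP in the next year = 14798 × (1 + 6.9385/100) = 14798 × 1.069385 ≈ 15825 billion.

$15,825 billion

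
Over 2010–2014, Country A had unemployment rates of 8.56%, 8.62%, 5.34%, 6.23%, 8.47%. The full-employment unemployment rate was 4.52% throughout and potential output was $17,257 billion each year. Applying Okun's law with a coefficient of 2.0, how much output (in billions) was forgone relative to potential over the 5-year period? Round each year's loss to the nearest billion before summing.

Year 2010: gap = -2.0 × (8.56 - 4.52) = -8.08%, loss ≈ 17257 × 8.08/100 ≈ 1394.
Year 2011: gap = -2.0 × (8.62 - 4.52) = -8.2%, loss ≈ 17257 × 8.2/100 ≈ 1415.
Year 2012: gap = -2.0 × (5.34 - 4.52) = -1.64%, loss ≈ 17257 × 1.64/100 ≈ 283.
Year 2013: gap = -2.0 × (6.23 - 4.52) = -3.42%, loss ≈ 17257 × 3.42/100 ≈ 590.
Year 2014: gap = -2.0 × (8.47 - 4.52) = -7.9%, loss ≈ 17257 × 7.9/100 ≈ 1363.
Total lost output = 1394 + 1415 + 283 + 590 + 1363 = 5045 billion.

$5,045 billion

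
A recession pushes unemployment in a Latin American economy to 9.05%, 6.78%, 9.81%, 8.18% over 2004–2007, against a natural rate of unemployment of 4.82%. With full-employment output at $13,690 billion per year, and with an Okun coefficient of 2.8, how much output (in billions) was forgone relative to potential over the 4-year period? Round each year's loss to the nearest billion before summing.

$5,573 billion

Year 2004: gap = -2.8 × (9.05 - 4.82) = -11.844%, loss ≈ 13690 × 11.844/100 ≈ 1621.
Year 2005: gap = -2.8 × (6.78 - 4.82) = -5.488%, loss ≈ 13690 × 5.488/100 ≈ 751.
Year 2006: gap = -2.8 × (9.81 - 4.82) = -13.972%, loss ≈ 13690 × 13.972/100 ≈ 1913.
Year 2007: gap = -2.8 × (8.18 - 4.82) = -9.408%, loss ≈ 13690 × 9.408/100 ≈ 1288.
Total lost output = 1621 + 751 + 1913 + 1288 = 5573 billion.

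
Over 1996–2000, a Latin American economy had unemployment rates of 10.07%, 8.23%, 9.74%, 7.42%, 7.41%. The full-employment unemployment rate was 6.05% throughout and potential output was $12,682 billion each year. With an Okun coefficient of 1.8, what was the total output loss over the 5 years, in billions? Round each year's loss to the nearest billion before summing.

Year 1996: gap = -1.8 × (10.07 - 6.05) = -7.236%, loss ≈ 12682 × 7.236/100 ≈ 918.
Year 1997: gap = -1.8 × (8.23 - 6.05) = -3.924%, loss ≈ 12682 × 3.924/100 ≈ 498.
Year 1998: gap = -1.8 × (9.74 - 6.05) = -6.642%, loss ≈ 12682 × 6.642/100 ≈ 842.
Year 1999: gap = -1.8 × (7.42 - 6.05) = -2.466%, loss ≈ 12682 × 2.466/100 ≈ 313.
Year 2000: gap = -1.8 × (7.41 - 6.05) = -2.448%, loss ≈ 12682 × 2.448/100 ≈ 310.
Total lost output = 918 + 498 + 842 + 313 + 310 = 2881 billion.

$2,881 billion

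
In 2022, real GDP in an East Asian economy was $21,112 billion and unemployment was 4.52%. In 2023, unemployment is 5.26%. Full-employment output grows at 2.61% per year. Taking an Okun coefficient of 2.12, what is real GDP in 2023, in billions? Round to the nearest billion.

Δu = 5.26 - 4.52 = 0.74 points.
Okun's law (growth form): g_Y = g_Y* - β × Δu = 2.61 - 2.12 × (0.74) = 2.61 - 1.5688 = 1.0412%.
Real GDP in the next year = 21112 × (1 + 1.0412/100) = 21112 × 1.010412 ≈ 21332 billion.

$21,332 billion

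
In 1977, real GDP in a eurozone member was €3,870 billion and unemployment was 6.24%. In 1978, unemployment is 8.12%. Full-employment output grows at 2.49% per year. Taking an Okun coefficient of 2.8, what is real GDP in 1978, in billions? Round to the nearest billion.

€3,763 billion

Δu = 8.12 - 6.24 = 1.88 points.
Okun's law (growth form): g_Y = g_Y* - β × Δu = 2.49 - 2.8 × (1.88) = 2.49 - 5.264 = -2.774%.
Real GDP in the next year = 3870 × (1 - 2.774/100) = 3870 × 0.97226 ≈ 3763 billion.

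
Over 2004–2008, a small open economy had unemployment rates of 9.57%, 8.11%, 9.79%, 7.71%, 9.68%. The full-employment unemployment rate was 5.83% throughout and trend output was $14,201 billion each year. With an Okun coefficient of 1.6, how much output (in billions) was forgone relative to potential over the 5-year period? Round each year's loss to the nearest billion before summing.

Year 2004: gap = -1.6 × (9.57 - 5.83) = -5.984%, loss ≈ 14201 × 5.984/100 ≈ 850.
Year 2005: gap = -1.6 × (8.11 - 5.83) = -3.648%, loss ≈ 14201 × 3.648/100 ≈ 518.
Year 2006: gap = -1.6 × (9.79 - 5.83) = -6.336%, loss ≈ 14201 × 6.336/100 ≈ 900.
Year 2007: gap = -1.6 × (7.71 - 5.83) = -3.008%, loss ≈ 14201 × 3.008/100 ≈ 427.
Year 2008: gap = -1.6 × (9.68 - 5.83) = -6.16%, loss ≈ 14201 × 6.16/100 ≈ 875.
Total lost output = 850 + 518 + 900 + 427 + 875 = 3570 billion.

$3,570 billion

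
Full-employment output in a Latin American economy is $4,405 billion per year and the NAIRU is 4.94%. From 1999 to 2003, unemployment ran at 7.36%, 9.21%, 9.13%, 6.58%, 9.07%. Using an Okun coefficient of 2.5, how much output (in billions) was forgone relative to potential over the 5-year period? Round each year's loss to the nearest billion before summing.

Year 1999: gap = -2.5 × (7.36 - 4.94) = -6.05%, loss ≈ 4405 × 6.05/100 ≈ 267.
Year 2000: gap = -2.5 × (9.21 - 4.94) = -10.675%, loss ≈ 4405 × 10.675/100 ≈ 470.
Year 2001: gap = -2.5 × (9.13 - 4.94) = -10.475%, loss ≈ 4405 × 10.475/100 ≈ 461.
Year 2002: gap = -2.5 × (6.58 - 4.94) = -4.1%, loss ≈ 4405 × 4.1/100 ≈ 181.
Year 2003: gap = -2.5 × (9.07 - 4.94) = -10.325%, loss ≈ 4405 × 10.325/100 ≈ 455.
Total lost output = 267 + 470 + 461 + 181 + 455 = 1834 billion.

$1,834 billion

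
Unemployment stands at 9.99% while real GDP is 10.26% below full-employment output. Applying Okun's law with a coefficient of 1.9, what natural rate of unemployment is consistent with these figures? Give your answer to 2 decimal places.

From Okun's law, u - u* = -(output gap)/β = -(-10.26)/1.9 = 5.4 points.
So u* = 9.99 - 5.4 = 4.59%.

4.59%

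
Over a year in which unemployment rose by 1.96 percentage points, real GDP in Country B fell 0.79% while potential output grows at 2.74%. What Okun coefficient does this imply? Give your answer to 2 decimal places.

β ≈ 1.80

Growth form: g_Y = g_Y* - β × Δu, so β = (g_Y* - g_Y)/Δu.
β = (2.74 + 0.79)/1.96 = 3.53/1.96 = 1.80.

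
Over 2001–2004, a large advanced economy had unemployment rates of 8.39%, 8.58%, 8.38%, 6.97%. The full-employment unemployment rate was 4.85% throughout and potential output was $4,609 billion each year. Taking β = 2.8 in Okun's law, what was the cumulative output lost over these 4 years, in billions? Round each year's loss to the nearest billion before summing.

$1,668 billion

Year 2001: gap = -2.8 × (8.39 - 4.85) = -9.912%, loss ≈ 4609 × 9.912/100 ≈ 457.
Year 2002: gap = -2.8 × (8.58 - 4.85) = -10.444%, loss ≈ 4609 × 10.444/100 ≈ 481.
Year 2003: gap = -2.8 × (8.38 - 4.85) = -9.884%, loss ≈ 4609 × 9.884/100 ≈ 456.
Year 2004: gap = -2.8 × (6.97 - 4.85) = -5.936%, loss ≈ 4609 × 5.936/100 ≈ 274.
Total lost output = 457 + 481 + 456 + 274 = 1668 billion.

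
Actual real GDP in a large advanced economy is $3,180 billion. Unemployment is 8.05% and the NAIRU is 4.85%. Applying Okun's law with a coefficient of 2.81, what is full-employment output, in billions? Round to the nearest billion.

$3,494 billion

Unemployment gap = 8.05 - 4.85 = 3.2 points, so output gap = -2.81 × 3.2 = -8.992%.
Since Y = Y* × (1 + gap/100), Y* = 3180/0.91008 ≈ 3494 billion.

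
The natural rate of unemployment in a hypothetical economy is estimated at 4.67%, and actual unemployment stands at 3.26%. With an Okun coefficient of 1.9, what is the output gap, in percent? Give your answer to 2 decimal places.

2.68%

The unemployment gap is 3.26 - 4.67 = -1.41 percentage points.
Okun's law gives an output gap of -1.9 × (-1.41) = 2.679%, i.e. 2.68% above potential.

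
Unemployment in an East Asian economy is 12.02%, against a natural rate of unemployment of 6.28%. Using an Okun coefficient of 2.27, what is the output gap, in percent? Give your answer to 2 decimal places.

The unemployment gap is 12.02 - 6.28 = 5.74 percentage points.
Okun's law gives an output gap of -2.27 × 5.74 = -13.0298%, i.e. 13.03% below potential.

-13.03%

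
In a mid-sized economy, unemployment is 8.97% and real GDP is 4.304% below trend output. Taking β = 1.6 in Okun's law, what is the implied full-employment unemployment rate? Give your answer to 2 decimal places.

From Okun's law, u - u* = -(output gap)/β = -(-4.304)/1.6 = 2.69 points.
So u* = 8.97 - 2.69 = 6.28%.

6.28%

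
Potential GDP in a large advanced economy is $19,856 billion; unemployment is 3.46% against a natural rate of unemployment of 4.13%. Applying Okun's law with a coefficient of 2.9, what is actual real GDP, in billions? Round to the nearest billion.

$20,242 billion

Unemployment gap = 3.46 - 4.13 = -0.67 points, so the output gap is -2.9 × (-0.67) = 1.943%.
Actual GDP = 19856 × (1 + 1.943/100) = 19856 × 1.01943 ≈ 20242 billion.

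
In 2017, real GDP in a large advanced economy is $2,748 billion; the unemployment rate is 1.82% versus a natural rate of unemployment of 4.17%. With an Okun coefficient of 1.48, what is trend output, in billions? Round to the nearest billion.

Unemployment gap = 1.82 - 4.17 = -2.35 points, so output gap = -1.48 × (-2.35) = 3.478%.
Since Y = Y* × (1 + gap/100), Y* = 2748/1.03478 ≈ 2656 billion.

$2,656 billion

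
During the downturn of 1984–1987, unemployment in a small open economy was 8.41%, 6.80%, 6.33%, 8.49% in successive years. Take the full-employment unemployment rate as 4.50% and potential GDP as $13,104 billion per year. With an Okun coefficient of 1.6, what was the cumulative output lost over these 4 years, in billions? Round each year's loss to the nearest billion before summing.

Year 1984: gap = -1.6 × (8.41 - 4.5) = -6.256%, loss ≈ 13104 × 6.256/100 ≈ 820.
Year 1985: gap = -1.6 × (6.8 - 4.5) = -3.68%, loss ≈ 13104 × 3.68/100 ≈ 482.
Year 1986: gap = -1.6 × (6.33 - 4.5) = -2.928%, loss ≈ 13104 × 2.928/100 ≈ 384.
Year 1987: gap = -1.6 × (8.49 - 4.5) = -6.384%, loss ≈ 13104 × 6.384/100 ≈ 837.
Total lost output = 820 + 482 + 384 + 837 = 2523 billion.

$2,523 billion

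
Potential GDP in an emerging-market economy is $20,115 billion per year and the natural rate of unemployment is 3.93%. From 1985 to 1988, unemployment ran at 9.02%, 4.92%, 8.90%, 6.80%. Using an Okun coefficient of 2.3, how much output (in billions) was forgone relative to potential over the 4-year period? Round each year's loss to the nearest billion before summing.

$6,440 billion

Year 1985: gap = -2.3 × (9.02 - 3.93) = -11.707%, loss ≈ 20115 × 11.707/100 ≈ 2355.
Year 1986: gap = -2.3 × (4.92 - 3.93) = -2.277%, loss ≈ 20115 × 2.277/100 ≈ 458.
Year 1987: gap = -2.3 × (8.9 - 3.93) = -11.431%, loss ≈ 20115 × 11.431/100 ≈ 2299.
Year 1988: gap = -2.3 × (6.8 - 3.93) = -6.601%, loss ≈ 20115 × 6.601/100 ≈ 1328.
Total lost output = 2355 + 458 + 2299 + 1328 = 6440 billion.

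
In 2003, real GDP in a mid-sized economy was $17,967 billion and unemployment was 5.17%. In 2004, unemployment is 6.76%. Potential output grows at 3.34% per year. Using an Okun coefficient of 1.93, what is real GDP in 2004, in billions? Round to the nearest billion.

$18,016 billion

Δu = 6.76 - 5.17 = 1.59 points.
Okun's law (growth form): g_Y = g_Y* - β × Δu = 3.34 - 1.93 × (1.59) = 3.34 - 3.0687 = 0.2713%.
Real GDP in the next year = 17967 × (1 + 0.2713/100) = 17967 × 1.002713 ≈ 18016 billion.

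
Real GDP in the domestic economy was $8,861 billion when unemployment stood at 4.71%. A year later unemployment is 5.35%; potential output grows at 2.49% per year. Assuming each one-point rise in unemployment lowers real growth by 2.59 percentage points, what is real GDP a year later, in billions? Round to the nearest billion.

Δu = 5.35 - 4.71 = 0.64 points.
Okun's law (growth form): g_Y = g_Y* - β × Δu = 2.49 - 2.59 × (0.64) = 2.49 - 1.6576 = 0.8324%.
Real GDP in the next year = 8861 × (1 + 0.8324/100) = 8861 × 1.008324 ≈ 8935 billion.

$8,935 billion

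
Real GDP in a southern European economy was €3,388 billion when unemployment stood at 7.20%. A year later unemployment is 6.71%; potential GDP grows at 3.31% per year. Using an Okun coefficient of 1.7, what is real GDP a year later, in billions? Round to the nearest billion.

Δu = 6.71 - 7.2 = -0.49 points.
Okun's law (growth form): g_Y = g_Y* - β × Δu = 3.31 - 1.7 × (-0.49) = 3.31 + 0.833 = 4.143%.
Real GDP in the next year = 3388 × (1 + 4.143/100) = 3388 × 1.04143 ≈ 3528 billion.

€3,528 billion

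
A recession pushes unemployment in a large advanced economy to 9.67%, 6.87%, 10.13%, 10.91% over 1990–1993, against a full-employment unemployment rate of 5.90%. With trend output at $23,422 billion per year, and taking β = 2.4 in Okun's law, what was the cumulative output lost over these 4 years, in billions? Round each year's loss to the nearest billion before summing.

Year 1990: gap = -2.4 × (9.67 - 5.9) = -9.048%, loss ≈ 23422 × 9.048/100 ≈ 2119.
Year 1991: gap = -2.4 × (6.87 - 5.9) = -2.328%, loss ≈ 23422 × 2.328/100 ≈ 545.
Year 1992: gap = -2.4 × (10.13 - 5.9) = -10.152%, loss ≈ 23422 × 10.152/100 ≈ 2378.
Year 1993: gap = -2.4 × (10.91 - 5.9) = -12.024%, loss ≈ 23422 × 12.024/100 ≈ 2816.
Total lost output = 2119 + 545 + 2378 + 2816 = 7858 billion.

$7,858 billion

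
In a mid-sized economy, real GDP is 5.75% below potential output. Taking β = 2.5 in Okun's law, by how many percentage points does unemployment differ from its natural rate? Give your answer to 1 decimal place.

Okun's law: output gap = -β × (u - u*), so u - u* = -(output gap)/β.
u - u* = -(-5.75)/2.5 = 2.3 percentage points.

2.3 percentage points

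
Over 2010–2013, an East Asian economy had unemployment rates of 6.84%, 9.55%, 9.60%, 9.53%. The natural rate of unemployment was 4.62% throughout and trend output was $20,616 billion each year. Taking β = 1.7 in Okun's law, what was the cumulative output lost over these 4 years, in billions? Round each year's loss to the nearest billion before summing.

Year 2010: gap = -1.7 × (6.84 - 4.62) = -3.774%, loss ≈ 20616 × 3.774/100 ≈ 778.
Year 2011: gap = -1.7 × (9.55 - 4.62) = -8.381%, loss ≈ 20616 × 8.381/100 ≈ 1728.
Year 2012: gap = -1.7 × (9.6 - 4.62) = -8.466%, loss ≈ 20616 × 8.466/100 ≈ 1745.
Year 2013: gap = -1.7 × (9.53 - 4.62) = -8.347%, loss ≈ 20616 × 8.347/100 ≈ 1721.
Total lost output = 778 + 1728 + 1745 + 1721 = 5972 billion.

$5,972 billion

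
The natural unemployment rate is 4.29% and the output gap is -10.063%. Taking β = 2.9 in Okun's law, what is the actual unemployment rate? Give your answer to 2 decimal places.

From Okun's law, u - u* = -(output gap)/β = -(-10.063)/2.9 = 3.47 points.
So u = 4.29 + 3.47 = 7.76%.

7.76%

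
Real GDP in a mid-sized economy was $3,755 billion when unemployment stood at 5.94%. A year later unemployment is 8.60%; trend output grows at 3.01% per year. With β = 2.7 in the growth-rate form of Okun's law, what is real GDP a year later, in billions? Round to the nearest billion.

Δu = 8.6 - 5.94 = 2.66 points.
Okun's law (growth form): g_Y = g_Y* - β × Δu = 3.01 - 2.7 × (2.66) = 3.01 - 7.182 = -4.172%.
Real GDP in the next year = 3755 × (1 - 4.172/100) = 3755 × 0.95828 ≈ 3598 billion.

$3,598 billion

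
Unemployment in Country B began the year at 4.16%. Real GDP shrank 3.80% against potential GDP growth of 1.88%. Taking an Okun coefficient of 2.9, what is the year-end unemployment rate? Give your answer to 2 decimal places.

6.12%

Growth-rate Okun's law: g_Y = g_Y* - β × Δu, so Δu = (g_Y* - g_Y)/β.
Δu = (1.88 + 3.8)/2.9 = 5.68/2.9 = 1.96 percentage points.
Year-end unemployment = 4.16 + 1.96 = 6.12%.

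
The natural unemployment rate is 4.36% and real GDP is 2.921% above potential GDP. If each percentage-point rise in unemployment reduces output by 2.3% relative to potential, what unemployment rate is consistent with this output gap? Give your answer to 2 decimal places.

3.09%

From Okun's law, u - u* = -(output gap)/β = -(2.921)/2.3 = -1.27 points.
So u = 4.36 - 1.27 = 3.09%.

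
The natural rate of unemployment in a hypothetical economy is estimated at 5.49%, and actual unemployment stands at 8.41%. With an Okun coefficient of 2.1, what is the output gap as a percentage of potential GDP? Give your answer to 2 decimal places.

The unemployment gap is 8.41 - 5.49 = 2.92 percentage points.
Okun's law gives an output gap of -2.1 × 2.92 = -6.132%, i.e. 6.13% below potential.

-6.13%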